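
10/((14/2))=10/7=1.43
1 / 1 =1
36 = 36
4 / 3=1.33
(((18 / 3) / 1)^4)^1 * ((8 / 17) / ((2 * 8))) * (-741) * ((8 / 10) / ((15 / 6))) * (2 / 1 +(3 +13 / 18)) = -21981024 / 425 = -51720.06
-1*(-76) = 76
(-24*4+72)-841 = -865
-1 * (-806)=806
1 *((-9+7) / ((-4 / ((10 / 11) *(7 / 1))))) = 35 / 11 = 3.18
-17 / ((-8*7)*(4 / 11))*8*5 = 935 / 28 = 33.39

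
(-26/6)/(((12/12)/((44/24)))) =-7.94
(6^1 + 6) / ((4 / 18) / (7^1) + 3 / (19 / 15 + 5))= 71064 / 3023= 23.51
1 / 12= 0.08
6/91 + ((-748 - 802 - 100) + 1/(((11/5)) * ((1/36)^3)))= 19576896/1001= 19557.34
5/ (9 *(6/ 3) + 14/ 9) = 45/ 176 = 0.26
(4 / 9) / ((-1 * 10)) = -2 / 45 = -0.04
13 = 13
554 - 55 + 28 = 527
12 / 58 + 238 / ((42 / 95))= 46853 / 87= 538.54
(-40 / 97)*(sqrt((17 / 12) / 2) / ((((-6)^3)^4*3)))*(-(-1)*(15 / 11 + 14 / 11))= -145*sqrt(102) / 10451820386304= -0.00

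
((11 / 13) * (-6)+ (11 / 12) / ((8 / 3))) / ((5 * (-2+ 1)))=1969 / 2080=0.95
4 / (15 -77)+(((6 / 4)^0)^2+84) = 2633 / 31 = 84.94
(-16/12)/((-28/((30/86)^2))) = 75/12943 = 0.01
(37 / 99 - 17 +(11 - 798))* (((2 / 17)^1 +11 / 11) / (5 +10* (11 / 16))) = -636472 / 8415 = -75.64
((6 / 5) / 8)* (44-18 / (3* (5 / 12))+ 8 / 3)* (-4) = -484 / 25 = -19.36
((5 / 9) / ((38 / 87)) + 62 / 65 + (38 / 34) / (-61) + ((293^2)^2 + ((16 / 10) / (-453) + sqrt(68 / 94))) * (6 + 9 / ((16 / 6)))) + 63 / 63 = 75 * sqrt(1598) / 376 + 320682795494415838309 / 4641238680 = 69094226270.52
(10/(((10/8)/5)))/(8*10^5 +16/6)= 0.00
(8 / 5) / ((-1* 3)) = -8 / 15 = -0.53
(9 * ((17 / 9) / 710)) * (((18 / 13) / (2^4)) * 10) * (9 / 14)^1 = 1377 / 103376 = 0.01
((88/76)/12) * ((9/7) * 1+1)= 88/399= 0.22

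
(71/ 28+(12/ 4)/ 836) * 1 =3715/ 1463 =2.54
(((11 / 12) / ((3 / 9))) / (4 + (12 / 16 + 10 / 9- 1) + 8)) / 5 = 99 / 2315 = 0.04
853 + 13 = 866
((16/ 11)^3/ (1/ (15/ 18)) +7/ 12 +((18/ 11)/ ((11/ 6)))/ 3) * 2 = 18343/ 2662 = 6.89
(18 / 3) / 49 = 6 / 49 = 0.12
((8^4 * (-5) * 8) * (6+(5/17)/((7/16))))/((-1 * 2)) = 65044480/119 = 546592.27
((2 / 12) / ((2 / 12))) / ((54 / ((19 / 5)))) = 19 / 270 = 0.07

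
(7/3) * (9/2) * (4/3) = 14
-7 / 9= -0.78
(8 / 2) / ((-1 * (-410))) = 2 / 205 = 0.01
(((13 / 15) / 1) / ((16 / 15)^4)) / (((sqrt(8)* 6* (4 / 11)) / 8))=160875* sqrt(2) / 262144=0.87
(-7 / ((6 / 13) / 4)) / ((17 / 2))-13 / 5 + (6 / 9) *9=-953 / 255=-3.74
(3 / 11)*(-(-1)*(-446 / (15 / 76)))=-33896 / 55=-616.29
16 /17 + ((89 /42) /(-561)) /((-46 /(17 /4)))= 4081897 /4335408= 0.94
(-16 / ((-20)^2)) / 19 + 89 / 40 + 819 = 3120647 / 3800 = 821.22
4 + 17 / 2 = 25 / 2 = 12.50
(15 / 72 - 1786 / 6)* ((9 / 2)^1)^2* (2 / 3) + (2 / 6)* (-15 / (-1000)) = -1606273 / 400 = -4015.68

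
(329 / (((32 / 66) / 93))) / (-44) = -91791 / 64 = -1434.23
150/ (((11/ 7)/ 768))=806400/ 11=73309.09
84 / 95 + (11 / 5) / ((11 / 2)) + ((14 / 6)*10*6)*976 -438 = 12939312 / 95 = 136203.28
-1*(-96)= 96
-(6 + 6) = -12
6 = 6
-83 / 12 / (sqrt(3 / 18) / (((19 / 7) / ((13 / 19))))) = -67.21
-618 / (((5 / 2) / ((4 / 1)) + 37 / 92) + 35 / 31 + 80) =-3525072 / 468619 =-7.52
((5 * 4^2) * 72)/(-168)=-240/7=-34.29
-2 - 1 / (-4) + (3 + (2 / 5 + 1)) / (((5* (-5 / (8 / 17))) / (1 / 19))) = -1.75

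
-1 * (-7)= 7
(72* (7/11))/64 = 63/88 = 0.72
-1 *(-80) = 80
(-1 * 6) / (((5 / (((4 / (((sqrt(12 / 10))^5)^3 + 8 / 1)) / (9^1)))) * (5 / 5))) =-6103515625 / 69512813223 + 182250000 * sqrt(30) / 23170937741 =-0.04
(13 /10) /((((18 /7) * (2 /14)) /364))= 57967 /45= 1288.16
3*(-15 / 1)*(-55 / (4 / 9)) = 5568.75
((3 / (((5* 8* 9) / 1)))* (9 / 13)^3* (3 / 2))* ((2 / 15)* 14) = 1701 / 219700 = 0.01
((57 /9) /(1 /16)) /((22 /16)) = 2432 /33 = 73.70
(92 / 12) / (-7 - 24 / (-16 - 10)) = -299 / 237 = -1.26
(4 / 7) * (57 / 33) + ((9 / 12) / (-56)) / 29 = 70495 / 71456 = 0.99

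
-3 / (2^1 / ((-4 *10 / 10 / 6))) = 1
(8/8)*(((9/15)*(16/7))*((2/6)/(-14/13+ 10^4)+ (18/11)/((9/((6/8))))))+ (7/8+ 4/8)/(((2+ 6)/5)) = 335157547/320285504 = 1.05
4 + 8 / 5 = 28 / 5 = 5.60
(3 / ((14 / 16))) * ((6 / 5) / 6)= 24 / 35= 0.69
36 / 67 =0.54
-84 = -84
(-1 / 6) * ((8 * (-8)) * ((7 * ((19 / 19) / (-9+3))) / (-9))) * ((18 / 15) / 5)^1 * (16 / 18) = 1792 / 6075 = 0.29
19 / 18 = 1.06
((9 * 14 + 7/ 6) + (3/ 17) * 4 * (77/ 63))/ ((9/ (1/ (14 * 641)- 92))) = -1197955757/ 915348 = -1308.74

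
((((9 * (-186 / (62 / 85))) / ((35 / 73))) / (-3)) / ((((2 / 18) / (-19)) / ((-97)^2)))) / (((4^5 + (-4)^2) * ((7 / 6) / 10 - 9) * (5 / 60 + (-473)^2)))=1.24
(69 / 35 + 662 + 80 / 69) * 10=3212582 / 483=6651.31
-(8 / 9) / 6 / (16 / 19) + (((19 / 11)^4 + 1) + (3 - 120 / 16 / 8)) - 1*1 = 68231087 / 6324912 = 10.79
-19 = -19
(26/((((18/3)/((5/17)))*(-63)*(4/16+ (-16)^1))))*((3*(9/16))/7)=65/209916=0.00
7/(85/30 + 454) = 0.02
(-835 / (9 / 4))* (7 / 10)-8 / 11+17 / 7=-258.08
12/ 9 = 4/ 3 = 1.33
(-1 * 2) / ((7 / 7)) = -2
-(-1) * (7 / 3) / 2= 7 / 6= 1.17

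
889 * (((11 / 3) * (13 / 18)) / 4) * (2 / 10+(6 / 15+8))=5466461 / 1080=5061.54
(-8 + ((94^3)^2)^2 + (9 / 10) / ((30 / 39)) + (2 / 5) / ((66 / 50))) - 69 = 1570537038887036142367699561 / 3300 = 475920314814253376475060.50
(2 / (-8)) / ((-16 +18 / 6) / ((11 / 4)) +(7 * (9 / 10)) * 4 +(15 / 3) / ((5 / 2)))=-55 / 4944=-0.01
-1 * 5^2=-25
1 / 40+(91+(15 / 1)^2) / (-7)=-12633 / 280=-45.12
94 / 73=1.29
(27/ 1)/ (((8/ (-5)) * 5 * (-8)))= 27/ 64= 0.42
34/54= 17/27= 0.63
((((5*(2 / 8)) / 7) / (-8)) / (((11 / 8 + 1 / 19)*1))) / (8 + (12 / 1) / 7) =-95 / 59024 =-0.00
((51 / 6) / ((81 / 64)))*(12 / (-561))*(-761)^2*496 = -36767234048 / 891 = -41265133.61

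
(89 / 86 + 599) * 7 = 4200.24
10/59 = 0.17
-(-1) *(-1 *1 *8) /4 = -2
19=19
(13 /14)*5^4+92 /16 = 586.11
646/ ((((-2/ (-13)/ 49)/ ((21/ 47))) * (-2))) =-4320771/ 94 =-45965.65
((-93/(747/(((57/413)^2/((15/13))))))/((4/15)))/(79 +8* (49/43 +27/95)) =-594298055/6969942625548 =-0.00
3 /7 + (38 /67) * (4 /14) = 277 /469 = 0.59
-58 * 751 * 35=-1524530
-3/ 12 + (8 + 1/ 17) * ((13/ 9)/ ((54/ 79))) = 277267/ 16524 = 16.78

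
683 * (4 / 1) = 2732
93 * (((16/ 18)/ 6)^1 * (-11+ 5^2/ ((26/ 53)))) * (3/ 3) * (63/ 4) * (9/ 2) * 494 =38554173/ 2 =19277086.50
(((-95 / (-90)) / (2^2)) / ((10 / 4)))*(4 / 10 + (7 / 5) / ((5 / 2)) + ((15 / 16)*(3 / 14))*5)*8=69673 / 42000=1.66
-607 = -607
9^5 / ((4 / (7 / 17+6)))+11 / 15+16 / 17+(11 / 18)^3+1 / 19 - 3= 94651.03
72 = 72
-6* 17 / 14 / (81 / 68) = -6.12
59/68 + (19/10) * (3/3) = 941/340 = 2.77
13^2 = 169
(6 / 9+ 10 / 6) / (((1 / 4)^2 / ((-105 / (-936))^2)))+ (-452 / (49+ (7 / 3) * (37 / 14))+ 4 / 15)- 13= -617942059 / 30207060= -20.46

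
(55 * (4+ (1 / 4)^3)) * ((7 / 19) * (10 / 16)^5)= 309203125 / 39845888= 7.76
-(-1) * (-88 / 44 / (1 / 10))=-20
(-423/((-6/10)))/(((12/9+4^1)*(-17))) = -2115/272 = -7.78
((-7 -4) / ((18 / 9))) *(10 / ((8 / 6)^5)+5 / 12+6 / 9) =-58399 / 3072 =-19.01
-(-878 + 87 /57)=16653 /19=876.47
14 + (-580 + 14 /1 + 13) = -539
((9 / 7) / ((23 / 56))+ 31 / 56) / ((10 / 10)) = 3.68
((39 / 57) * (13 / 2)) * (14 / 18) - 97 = -31991 / 342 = -93.54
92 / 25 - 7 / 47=4149 / 1175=3.53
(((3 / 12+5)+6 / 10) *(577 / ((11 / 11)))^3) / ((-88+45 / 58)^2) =18902066947101 / 127967405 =147710.01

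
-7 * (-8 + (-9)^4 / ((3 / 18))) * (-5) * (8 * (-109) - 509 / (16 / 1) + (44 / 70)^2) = -348455679099 / 280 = -1244484568.21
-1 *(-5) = 5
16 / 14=8 / 7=1.14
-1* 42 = -42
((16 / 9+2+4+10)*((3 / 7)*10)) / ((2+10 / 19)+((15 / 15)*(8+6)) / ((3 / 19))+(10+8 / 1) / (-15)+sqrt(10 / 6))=556928000 / 657684529-14440000*sqrt(15) / 4603791703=0.83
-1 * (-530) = 530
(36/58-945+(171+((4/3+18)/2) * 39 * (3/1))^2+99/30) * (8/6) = 327557498/145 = 2259017.23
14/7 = 2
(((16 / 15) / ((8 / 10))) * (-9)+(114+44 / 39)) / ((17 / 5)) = 20110 / 663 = 30.33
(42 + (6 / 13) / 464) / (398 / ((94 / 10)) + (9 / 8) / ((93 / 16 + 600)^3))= 602449848734344425 / 607318544366735344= 0.99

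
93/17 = 5.47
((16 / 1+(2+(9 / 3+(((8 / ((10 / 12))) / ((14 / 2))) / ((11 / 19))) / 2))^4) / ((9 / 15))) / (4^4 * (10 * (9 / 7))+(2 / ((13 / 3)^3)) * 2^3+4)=71382544328064437 / 95446946854297500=0.75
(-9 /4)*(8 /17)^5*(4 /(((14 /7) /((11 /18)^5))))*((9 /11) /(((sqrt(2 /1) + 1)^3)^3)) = 10442195456 /1035075753-7383749120*sqrt(2) /1035075753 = -0.00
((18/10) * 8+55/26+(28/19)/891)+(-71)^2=11130431773/2200770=5057.52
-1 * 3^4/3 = -27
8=8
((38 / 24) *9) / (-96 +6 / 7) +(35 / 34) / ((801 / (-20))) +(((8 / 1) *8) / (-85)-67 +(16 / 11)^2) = -160486439219 / 2438532360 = -65.81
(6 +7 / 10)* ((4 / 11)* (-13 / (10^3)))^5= -24876631 / 1572763671875000000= -0.00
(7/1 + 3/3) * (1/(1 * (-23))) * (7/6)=-28/69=-0.41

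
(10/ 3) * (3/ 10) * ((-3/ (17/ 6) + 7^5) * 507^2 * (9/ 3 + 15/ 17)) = 4846984319034/ 289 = 16771572038.18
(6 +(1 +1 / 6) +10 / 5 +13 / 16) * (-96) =-958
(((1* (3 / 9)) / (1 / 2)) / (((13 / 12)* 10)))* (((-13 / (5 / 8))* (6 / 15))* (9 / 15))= -192 / 625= -0.31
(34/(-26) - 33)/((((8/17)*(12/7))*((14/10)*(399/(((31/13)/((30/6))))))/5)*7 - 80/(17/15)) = -587605/21447816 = -0.03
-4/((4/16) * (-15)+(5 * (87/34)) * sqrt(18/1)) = -15776 * sqrt(2)/301315-4624/903945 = -0.08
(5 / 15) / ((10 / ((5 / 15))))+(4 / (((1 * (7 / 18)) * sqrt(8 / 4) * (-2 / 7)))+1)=-24.44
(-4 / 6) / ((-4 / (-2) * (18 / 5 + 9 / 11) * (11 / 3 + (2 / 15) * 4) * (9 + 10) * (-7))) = 275 / 2036097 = 0.00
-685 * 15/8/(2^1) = -10275/16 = -642.19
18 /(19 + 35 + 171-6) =0.08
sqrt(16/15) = 4 *sqrt(15)/15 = 1.03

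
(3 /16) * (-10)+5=25 /8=3.12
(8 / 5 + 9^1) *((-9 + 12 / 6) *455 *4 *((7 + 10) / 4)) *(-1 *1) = 573937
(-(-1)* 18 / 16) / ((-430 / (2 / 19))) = -9 / 32680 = -0.00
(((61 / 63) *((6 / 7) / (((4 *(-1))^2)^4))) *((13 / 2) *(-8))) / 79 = -793 / 95133696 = -0.00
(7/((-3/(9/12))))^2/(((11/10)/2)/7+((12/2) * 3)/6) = 1715/1724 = 0.99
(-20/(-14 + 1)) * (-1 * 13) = -20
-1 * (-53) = 53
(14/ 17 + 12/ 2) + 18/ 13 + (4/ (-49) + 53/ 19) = 2245975/ 205751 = 10.92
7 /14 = 0.50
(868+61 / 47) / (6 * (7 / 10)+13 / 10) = 81714 / 517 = 158.05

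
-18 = -18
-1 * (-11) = 11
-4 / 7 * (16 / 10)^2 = -256 / 175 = -1.46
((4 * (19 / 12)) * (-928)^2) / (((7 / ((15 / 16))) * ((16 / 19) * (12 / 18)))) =9108030 / 7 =1301147.14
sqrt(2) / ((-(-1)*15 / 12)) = 1.13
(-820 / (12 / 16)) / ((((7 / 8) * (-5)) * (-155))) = -5248 / 3255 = -1.61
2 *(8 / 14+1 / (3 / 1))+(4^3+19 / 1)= 1781 / 21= 84.81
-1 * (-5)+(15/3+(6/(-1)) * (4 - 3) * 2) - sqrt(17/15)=-3.06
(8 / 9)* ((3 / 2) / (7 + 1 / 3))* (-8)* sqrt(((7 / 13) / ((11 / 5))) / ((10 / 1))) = -8* sqrt(2002) / 1573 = -0.23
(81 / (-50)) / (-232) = 81 / 11600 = 0.01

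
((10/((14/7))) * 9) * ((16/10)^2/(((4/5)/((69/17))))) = 9936/17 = 584.47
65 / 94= 0.69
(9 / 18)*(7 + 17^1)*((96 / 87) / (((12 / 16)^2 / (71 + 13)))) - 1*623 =39277 / 29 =1354.38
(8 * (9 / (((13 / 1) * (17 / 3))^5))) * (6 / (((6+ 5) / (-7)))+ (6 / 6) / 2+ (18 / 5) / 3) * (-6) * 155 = 379120824 / 5799012616111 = 0.00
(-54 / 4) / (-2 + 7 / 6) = 81 / 5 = 16.20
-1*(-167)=167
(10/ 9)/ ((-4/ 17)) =-4.72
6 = 6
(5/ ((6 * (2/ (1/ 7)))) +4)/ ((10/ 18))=1023/ 140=7.31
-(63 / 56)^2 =-81 / 64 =-1.27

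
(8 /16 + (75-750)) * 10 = -6745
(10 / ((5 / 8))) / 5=16 / 5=3.20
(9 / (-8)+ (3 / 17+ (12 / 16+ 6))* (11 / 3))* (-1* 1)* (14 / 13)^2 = -161749 / 5746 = -28.15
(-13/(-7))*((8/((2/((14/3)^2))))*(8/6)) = 5824/27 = 215.70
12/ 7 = 1.71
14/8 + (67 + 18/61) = 16847/244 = 69.05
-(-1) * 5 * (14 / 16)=35 / 8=4.38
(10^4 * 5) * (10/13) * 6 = 3000000/13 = 230769.23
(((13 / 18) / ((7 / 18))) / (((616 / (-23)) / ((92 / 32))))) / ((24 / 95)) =-653315 / 827904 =-0.79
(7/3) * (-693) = -1617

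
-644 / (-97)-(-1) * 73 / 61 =46365 / 5917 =7.84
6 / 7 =0.86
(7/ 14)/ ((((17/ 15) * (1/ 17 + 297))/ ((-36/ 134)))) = -27/ 67670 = -0.00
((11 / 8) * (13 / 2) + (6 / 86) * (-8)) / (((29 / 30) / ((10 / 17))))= 432375 / 84796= 5.10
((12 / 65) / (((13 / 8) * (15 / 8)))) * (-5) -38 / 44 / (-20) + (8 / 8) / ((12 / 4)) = 16409 / 223080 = 0.07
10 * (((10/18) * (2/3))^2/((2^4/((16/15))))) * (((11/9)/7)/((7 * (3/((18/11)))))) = 400/321489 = 0.00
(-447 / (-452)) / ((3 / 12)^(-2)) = 447 / 7232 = 0.06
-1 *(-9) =9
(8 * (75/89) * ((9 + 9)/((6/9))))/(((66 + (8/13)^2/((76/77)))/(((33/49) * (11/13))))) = 66023100/42253729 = 1.56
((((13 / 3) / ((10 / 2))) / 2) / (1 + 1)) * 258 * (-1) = -559 / 10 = -55.90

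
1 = 1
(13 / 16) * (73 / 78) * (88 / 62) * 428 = 85921 / 186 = 461.94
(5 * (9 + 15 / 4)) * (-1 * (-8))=510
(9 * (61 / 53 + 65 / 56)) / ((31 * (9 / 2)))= 6861 / 46004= 0.15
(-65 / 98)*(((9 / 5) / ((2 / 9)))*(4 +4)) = -2106 / 49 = -42.98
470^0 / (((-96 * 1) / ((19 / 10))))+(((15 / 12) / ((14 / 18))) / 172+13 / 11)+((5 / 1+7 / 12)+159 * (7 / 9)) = 414552151 / 3178560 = 130.42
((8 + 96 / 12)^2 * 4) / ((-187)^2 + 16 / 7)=7168 / 244799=0.03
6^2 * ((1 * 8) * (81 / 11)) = 2120.73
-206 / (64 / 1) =-103 / 32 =-3.22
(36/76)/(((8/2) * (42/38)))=3/28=0.11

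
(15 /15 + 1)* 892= 1784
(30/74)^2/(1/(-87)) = -19575/1369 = -14.30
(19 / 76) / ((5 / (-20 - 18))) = -19 / 10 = -1.90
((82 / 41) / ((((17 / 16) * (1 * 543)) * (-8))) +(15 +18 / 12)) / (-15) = -60923 / 55386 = -1.10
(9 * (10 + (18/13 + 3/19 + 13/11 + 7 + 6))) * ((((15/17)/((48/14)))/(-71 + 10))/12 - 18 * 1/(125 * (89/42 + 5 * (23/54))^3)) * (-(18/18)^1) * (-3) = -9034944347961402633/5835458998958732000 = -1.55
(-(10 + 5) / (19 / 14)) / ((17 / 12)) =-2520 / 323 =-7.80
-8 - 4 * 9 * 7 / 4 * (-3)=181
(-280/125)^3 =-175616/15625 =-11.24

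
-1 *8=-8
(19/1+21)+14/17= 694/17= 40.82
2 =2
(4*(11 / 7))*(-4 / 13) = -1.93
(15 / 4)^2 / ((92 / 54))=6075 / 736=8.25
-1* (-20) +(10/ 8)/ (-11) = 875/ 44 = 19.89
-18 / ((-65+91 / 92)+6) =184 / 593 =0.31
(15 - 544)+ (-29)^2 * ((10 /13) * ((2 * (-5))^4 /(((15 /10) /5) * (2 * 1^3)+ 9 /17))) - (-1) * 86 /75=5584250968 /975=5727436.89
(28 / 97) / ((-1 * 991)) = -28 / 96127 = -0.00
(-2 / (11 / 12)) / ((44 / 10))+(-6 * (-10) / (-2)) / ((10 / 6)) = -2238 / 121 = -18.50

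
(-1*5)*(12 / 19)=-60 / 19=-3.16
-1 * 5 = -5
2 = 2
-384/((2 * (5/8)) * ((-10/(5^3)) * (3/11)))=14080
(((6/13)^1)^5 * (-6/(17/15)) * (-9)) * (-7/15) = -2939328/6311981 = -0.47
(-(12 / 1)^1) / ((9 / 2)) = -8 / 3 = -2.67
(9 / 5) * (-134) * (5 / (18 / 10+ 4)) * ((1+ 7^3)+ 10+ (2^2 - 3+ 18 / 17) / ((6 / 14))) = -1268310 / 17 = -74606.47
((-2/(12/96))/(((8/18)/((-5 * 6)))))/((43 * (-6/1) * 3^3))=-20/129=-0.16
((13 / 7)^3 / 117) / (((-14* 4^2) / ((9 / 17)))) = -169 / 1306144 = -0.00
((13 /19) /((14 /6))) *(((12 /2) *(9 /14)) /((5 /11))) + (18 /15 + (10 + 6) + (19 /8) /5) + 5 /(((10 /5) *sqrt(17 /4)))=5 *sqrt(17) /17 + 750881 /37240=21.38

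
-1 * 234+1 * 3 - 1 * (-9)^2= -312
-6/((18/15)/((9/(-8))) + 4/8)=10.59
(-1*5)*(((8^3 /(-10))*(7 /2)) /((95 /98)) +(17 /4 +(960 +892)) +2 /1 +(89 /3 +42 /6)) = -9747329 /1140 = -8550.29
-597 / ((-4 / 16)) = 2388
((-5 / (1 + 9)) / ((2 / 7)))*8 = -14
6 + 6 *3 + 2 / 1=26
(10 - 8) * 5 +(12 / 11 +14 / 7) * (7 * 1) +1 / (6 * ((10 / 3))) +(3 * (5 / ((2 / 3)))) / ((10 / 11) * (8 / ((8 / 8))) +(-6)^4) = 49995353 / 1576960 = 31.70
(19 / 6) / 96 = 19 / 576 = 0.03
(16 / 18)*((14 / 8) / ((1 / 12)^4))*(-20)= -645120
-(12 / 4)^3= -27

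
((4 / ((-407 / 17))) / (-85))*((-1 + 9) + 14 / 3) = 152 / 6105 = 0.02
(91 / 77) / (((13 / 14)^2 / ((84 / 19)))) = 16464 / 2717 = 6.06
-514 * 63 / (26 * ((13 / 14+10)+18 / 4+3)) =-37779 / 559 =-67.58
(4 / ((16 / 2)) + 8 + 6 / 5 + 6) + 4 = 197 / 10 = 19.70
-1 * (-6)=6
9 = 9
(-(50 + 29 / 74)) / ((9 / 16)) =-9944 / 111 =-89.59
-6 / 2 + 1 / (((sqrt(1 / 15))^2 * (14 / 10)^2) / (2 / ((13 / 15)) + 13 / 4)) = 100731 / 2548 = 39.53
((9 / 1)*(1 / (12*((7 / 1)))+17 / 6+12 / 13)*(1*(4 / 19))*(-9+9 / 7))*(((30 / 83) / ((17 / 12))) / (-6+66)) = -3999780 / 17077333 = -0.23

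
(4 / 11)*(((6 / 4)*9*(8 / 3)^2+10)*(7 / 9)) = 2968 / 99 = 29.98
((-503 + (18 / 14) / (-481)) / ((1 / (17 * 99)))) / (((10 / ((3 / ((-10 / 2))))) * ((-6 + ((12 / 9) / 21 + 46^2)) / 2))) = 48.14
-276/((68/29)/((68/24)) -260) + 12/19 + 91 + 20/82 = 136040688/1463741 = 92.94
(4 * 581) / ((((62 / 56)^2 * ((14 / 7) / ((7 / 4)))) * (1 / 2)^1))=3188528 / 961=3317.93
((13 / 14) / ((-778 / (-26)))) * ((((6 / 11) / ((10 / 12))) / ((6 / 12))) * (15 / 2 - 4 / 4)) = 39546 / 149765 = 0.26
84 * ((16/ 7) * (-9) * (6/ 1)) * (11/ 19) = -114048/ 19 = -6002.53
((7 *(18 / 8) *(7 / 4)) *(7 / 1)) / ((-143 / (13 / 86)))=-3087 / 15136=-0.20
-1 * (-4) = 4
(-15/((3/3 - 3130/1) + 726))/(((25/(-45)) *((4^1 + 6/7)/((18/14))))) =-9/3026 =-0.00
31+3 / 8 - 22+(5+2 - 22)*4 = -405 / 8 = -50.62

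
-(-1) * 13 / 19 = 13 / 19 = 0.68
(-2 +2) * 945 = 0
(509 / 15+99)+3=2039 / 15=135.93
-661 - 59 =-720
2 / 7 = 0.29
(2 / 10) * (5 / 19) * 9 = 9 / 19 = 0.47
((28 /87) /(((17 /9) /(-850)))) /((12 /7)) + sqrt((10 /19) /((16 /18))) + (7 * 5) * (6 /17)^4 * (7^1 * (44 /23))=-4301252830 /55708507 + 3 * sqrt(95) /38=-76.44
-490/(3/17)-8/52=-108296/39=-2776.82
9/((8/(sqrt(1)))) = 9/8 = 1.12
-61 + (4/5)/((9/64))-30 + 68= -779/45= -17.31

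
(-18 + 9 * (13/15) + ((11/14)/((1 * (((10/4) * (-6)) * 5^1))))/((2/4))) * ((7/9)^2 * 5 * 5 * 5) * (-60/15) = 751240/243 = 3091.52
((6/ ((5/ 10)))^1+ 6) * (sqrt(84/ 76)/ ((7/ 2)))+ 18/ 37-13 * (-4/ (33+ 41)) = 44/ 37+ 36 * sqrt(399)/ 133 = 6.60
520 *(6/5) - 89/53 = 32983/53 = 622.32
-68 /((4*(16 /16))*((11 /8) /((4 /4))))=-136 /11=-12.36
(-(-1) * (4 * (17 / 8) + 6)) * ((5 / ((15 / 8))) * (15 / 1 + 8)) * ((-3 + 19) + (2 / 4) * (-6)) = 34684 / 3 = 11561.33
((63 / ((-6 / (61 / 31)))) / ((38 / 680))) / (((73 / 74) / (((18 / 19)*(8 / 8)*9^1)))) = -2610626760 / 816943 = -3195.60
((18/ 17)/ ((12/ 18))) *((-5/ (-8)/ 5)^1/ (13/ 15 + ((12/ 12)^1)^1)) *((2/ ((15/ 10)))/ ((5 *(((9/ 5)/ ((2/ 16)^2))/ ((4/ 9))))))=5/ 45696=0.00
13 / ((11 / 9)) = 117 / 11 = 10.64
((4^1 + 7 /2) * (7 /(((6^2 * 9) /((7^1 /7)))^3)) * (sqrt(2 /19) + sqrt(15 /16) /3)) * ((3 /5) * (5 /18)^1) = 35 * sqrt(15) /1632586752 + 35 * sqrt(38) /2584929024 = 0.00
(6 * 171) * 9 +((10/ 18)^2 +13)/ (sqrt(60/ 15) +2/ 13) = 1496909/ 162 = 9240.18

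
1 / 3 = 0.33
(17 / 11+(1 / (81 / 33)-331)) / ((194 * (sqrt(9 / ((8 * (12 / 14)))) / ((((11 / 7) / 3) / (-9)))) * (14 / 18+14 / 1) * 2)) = 13961 * sqrt(21) / 21944601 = 0.00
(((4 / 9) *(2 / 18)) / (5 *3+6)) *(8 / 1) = 32 / 1701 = 0.02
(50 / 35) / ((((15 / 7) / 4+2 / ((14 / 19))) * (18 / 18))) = 40 / 91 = 0.44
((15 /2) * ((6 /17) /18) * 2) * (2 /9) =10 /153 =0.07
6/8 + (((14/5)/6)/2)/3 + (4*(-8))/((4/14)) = -20011/180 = -111.17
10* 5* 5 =250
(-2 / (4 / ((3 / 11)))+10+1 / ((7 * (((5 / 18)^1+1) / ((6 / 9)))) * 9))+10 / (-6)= 29063 / 3542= 8.21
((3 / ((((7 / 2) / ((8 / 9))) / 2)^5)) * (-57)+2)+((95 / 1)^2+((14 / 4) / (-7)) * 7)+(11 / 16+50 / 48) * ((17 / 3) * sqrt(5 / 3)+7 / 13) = 1411 * sqrt(15) / 432+206854552906441 / 22936311216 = 9031.30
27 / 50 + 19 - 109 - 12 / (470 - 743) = -406843 / 4550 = -89.42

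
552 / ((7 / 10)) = 5520 / 7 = 788.57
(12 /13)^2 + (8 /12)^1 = 770 /507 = 1.52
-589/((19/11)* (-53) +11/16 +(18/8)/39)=1347632/207751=6.49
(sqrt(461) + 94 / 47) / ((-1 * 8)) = -sqrt(461) / 8 - 1 / 4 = -2.93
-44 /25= -1.76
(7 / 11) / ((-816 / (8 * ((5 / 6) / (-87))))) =35 / 585684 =0.00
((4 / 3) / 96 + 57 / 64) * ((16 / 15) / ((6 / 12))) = 521 / 270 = 1.93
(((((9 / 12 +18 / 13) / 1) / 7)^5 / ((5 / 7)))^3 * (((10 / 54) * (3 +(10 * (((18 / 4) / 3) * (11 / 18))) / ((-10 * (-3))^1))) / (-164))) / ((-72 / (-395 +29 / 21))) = -51237622624614177202170654793851 / 49903438866815173251402516734443048140800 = -0.00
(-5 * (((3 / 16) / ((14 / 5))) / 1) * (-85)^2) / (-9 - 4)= 541875 / 2912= 186.08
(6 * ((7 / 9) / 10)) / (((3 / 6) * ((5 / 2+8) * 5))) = 4 / 225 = 0.02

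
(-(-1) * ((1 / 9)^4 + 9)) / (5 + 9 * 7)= 0.13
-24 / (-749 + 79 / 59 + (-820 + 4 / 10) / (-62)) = 73160 / 2238823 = 0.03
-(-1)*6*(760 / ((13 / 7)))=31920 / 13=2455.38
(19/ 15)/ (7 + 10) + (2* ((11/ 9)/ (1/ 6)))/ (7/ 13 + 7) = 25241/ 12495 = 2.02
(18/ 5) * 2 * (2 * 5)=72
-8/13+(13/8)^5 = 4564665/425984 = 10.72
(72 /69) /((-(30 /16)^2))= -512 /1725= -0.30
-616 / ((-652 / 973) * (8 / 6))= 224763 / 326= 689.46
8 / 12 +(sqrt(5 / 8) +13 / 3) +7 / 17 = sqrt(10) / 4 +92 / 17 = 6.20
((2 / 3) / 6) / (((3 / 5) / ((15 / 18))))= 25 / 162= 0.15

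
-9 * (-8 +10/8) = 243/4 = 60.75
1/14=0.07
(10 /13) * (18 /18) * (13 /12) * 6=5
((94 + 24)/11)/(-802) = -59/4411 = -0.01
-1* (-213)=213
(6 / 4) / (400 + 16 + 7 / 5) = 15 / 4174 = 0.00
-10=-10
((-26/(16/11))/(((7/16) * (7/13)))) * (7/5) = -3718/35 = -106.23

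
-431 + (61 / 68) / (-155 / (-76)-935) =-519522094 / 1205385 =-431.00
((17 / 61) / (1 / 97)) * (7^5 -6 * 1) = 27704849 / 61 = 454177.85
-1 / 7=-0.14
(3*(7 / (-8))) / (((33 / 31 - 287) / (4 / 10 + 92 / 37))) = 173817 / 6559360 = 0.03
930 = 930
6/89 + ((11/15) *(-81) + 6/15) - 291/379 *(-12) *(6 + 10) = 2984753/33731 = 88.49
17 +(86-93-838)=-828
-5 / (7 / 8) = -40 / 7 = -5.71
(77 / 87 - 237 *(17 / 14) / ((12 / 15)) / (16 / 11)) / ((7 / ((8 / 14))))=-19209773 / 954912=-20.12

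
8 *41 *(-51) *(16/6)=-44608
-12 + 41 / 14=-127 / 14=-9.07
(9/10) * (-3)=-27/10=-2.70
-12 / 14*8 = -48 / 7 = -6.86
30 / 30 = 1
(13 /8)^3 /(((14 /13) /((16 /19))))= 28561 /8512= 3.36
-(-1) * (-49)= -49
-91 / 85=-1.07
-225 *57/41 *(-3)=38475/41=938.41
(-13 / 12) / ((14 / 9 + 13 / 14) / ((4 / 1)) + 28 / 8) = -546 / 2077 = -0.26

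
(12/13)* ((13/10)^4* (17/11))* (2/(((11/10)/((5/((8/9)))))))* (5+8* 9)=7058961/2200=3208.62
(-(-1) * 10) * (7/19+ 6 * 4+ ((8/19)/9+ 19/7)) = 324740/1197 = 271.29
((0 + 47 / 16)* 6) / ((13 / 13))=141 / 8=17.62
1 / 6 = 0.17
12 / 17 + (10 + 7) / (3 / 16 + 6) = 5812 / 1683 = 3.45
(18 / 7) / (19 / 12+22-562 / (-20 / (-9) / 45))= -0.00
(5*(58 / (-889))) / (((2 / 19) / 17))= -46835 / 889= -52.68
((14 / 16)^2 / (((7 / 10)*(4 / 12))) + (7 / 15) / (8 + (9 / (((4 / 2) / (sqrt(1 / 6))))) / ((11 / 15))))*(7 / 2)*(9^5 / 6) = 4121531738037 / 35761280 - 31827411*sqrt(6) / 111754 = 114553.62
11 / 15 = 0.73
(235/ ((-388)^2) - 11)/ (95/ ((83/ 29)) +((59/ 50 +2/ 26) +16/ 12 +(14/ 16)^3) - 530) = 4287727610400/ 192408697003493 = 0.02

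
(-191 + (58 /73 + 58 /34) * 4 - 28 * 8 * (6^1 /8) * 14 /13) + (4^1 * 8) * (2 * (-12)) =-18229023 /16133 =-1129.92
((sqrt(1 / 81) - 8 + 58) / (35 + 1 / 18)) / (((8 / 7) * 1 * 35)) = 451 / 12620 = 0.04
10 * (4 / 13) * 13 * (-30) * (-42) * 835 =42084000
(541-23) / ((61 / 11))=5698 / 61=93.41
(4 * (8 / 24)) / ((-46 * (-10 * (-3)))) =-0.00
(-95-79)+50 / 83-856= -85440 / 83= -1029.40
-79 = -79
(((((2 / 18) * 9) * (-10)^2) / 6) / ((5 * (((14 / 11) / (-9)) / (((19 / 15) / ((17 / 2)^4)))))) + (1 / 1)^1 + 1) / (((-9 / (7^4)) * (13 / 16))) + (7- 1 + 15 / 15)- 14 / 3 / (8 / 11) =-8524044389 / 13029276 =-654.22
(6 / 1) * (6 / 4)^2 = 27 / 2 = 13.50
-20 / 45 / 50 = -2 / 225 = -0.01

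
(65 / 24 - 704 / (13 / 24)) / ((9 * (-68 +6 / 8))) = 404659 / 188838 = 2.14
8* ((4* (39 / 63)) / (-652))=-104 / 3423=-0.03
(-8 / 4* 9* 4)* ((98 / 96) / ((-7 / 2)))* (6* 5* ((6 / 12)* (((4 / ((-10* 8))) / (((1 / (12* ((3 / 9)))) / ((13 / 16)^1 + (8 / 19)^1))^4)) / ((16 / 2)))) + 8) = -1066494551199 / 1067589632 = -998.97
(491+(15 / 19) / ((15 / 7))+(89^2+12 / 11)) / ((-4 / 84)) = -176682.65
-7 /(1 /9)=-63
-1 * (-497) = 497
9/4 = 2.25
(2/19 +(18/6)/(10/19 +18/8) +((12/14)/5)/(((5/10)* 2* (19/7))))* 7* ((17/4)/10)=744821/200450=3.72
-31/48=-0.65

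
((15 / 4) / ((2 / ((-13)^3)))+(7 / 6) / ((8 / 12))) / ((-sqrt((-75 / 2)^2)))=32941 / 300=109.80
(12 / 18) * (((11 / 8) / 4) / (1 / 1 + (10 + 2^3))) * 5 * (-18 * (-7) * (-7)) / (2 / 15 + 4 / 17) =-2061675 / 14288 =-144.29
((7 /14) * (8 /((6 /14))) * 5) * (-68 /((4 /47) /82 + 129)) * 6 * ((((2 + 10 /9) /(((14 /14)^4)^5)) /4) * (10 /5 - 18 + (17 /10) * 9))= 179781392 /2237265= 80.36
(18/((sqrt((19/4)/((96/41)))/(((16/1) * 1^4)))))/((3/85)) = 65280 * sqrt(4674)/779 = 5729.11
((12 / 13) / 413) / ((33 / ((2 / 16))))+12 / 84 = 16875 / 118118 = 0.14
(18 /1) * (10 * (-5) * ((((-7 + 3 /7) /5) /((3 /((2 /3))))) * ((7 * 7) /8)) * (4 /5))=1288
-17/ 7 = -2.43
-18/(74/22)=-198/37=-5.35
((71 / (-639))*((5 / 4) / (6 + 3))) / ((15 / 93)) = -31 / 324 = -0.10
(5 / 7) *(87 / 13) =435 / 91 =4.78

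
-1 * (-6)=6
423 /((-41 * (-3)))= 141 /41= 3.44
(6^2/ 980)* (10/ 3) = 6/ 49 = 0.12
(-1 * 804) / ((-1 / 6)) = 4824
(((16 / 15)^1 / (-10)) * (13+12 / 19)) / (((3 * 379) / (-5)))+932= 302012012 / 324045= 932.01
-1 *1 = -1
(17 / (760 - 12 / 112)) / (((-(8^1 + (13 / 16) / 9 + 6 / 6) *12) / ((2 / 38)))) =-48 / 4446893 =-0.00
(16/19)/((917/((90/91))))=1440/1585493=0.00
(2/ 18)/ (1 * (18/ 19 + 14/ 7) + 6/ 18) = 19/ 561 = 0.03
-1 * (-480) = 480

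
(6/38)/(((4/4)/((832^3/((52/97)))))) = 3222994944/19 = 169631312.84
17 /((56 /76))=323 /14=23.07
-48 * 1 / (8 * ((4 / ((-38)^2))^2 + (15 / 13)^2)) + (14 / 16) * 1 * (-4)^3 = -887099779 / 14661197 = -60.51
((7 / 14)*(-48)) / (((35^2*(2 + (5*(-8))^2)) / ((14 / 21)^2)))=-16 / 2943675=-0.00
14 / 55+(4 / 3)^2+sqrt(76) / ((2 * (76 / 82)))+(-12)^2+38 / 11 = 41 * sqrt(19) / 38+73996 / 495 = 154.19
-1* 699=-699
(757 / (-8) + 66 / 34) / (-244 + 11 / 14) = 0.38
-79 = -79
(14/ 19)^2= 0.54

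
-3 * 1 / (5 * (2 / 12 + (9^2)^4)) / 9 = -2 / 1291401635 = -0.00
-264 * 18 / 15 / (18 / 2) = -176 / 5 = -35.20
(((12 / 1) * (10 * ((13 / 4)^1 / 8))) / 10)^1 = 39 / 8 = 4.88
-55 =-55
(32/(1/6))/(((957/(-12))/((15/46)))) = -5760/7337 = -0.79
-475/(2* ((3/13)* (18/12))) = -6175/9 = -686.11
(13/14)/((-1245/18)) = -39/2905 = -0.01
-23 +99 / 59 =-1258 / 59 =-21.32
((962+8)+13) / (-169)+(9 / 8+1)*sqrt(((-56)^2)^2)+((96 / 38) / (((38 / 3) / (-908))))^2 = 868951102337 / 22024249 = 39454.29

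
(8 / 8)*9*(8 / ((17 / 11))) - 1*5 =707 / 17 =41.59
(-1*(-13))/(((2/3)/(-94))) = -1833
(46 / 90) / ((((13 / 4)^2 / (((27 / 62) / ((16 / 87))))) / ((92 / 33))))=92046 / 288145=0.32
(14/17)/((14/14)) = 14/17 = 0.82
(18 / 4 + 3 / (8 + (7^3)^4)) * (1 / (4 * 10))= 41523861629 / 369100992240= 0.11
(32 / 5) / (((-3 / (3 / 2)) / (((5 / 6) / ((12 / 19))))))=-38 / 9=-4.22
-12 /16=-3 /4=-0.75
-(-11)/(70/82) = 451/35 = 12.89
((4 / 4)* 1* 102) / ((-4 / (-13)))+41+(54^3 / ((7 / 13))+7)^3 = 17156752168157520417 / 686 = 25009842810725248.42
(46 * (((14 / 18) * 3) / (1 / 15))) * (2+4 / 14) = 3680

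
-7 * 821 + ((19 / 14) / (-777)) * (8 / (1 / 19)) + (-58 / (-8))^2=-495575833 / 87024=-5694.70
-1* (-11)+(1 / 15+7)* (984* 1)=34823 / 5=6964.60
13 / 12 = 1.08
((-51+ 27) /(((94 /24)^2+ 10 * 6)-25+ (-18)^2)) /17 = -3456 /916385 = -0.00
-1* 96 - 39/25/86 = -206439/2150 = -96.02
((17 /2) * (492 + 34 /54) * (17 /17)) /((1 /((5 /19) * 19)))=1130585 /54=20936.76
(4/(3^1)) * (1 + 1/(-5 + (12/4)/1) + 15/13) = 86/39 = 2.21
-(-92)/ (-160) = -23/ 40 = -0.58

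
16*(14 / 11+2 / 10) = 23.56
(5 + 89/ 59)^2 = 147456/ 3481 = 42.36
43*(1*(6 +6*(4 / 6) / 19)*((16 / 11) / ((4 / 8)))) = 162368 / 209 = 776.88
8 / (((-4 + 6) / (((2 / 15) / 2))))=4 / 15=0.27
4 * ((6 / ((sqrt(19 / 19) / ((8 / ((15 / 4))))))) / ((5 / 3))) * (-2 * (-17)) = 1044.48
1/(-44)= -1/44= -0.02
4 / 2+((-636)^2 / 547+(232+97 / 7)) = 3780517 / 3829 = 987.34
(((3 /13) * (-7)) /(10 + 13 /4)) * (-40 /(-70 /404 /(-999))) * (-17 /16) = -20583396 /689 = -29874.30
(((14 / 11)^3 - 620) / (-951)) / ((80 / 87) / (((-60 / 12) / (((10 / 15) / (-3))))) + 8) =53666559 / 664113098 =0.08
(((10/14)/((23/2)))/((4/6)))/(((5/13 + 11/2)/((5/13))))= 50/8211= 0.01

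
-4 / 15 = -0.27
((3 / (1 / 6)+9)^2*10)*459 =3346110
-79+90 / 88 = -3431 / 44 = -77.98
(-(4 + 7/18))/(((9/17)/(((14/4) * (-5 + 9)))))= -9401/81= -116.06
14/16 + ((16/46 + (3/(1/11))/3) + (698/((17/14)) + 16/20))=9193917/15640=587.85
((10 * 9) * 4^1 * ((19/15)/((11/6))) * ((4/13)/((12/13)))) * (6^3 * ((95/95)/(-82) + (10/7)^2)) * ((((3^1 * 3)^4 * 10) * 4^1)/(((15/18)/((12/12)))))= 22985188881408/2009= 11441109448.19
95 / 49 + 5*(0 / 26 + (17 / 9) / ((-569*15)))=1458652 / 752787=1.94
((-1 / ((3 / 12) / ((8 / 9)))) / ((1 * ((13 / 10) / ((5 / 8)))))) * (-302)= 60400 / 117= 516.24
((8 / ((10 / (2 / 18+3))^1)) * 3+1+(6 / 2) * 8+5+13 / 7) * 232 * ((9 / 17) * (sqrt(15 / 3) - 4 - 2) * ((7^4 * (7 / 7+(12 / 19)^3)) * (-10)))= 101571286084128 / 116603 - 16928547680688 * sqrt(5) / 116603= 546451658.27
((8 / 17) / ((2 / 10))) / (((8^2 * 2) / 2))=5 / 136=0.04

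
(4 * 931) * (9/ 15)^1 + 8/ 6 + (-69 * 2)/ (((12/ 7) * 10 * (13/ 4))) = 87097/ 39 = 2233.26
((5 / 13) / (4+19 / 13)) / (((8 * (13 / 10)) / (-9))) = -225 / 3692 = -0.06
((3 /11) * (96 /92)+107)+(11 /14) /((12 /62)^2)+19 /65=1065467503 /8288280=128.55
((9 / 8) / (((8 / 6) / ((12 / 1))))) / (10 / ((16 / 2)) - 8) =-3 / 2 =-1.50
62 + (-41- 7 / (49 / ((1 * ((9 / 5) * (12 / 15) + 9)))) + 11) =30.51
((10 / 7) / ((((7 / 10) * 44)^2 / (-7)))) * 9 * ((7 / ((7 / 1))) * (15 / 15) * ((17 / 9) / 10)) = -425 / 23716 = -0.02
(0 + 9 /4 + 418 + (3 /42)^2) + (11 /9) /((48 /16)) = 1113073 /2646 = 420.66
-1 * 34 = -34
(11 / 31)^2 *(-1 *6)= -726 / 961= -0.76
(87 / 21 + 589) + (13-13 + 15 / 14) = 8319 / 14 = 594.21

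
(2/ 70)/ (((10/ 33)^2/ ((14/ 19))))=1089/ 4750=0.23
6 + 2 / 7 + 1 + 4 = 79 / 7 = 11.29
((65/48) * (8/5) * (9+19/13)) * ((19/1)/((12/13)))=4199/9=466.56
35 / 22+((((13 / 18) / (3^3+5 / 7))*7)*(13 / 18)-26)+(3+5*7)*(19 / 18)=10947719 / 691416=15.83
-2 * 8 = -16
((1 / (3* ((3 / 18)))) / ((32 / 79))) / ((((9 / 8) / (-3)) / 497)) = -39263 / 6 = -6543.83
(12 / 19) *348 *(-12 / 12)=-4176 / 19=-219.79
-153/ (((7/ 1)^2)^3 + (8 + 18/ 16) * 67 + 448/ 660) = -11880/ 9182623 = -0.00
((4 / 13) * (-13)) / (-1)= 4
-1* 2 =-2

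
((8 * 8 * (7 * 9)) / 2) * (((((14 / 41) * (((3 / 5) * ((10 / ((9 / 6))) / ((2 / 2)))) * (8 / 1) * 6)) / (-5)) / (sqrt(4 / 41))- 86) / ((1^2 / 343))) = -59467968- 929359872 * sqrt(41) / 205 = -88496293.47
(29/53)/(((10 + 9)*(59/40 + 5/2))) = 1160/160113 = 0.01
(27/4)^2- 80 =-551/16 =-34.44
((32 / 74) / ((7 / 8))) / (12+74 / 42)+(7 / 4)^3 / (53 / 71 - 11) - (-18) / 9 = 107700173 / 71172608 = 1.51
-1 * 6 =-6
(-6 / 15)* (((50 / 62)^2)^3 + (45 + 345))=-138548230486 / 887503681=-156.11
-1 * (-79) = 79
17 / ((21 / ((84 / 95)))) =68 / 95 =0.72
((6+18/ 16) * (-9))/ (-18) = 57/ 16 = 3.56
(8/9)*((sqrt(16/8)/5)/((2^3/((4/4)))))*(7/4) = 7*sqrt(2)/180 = 0.05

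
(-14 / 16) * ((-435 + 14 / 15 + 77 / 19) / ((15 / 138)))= 9865597 / 2850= 3461.61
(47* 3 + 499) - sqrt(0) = 640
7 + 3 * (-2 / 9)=19 / 3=6.33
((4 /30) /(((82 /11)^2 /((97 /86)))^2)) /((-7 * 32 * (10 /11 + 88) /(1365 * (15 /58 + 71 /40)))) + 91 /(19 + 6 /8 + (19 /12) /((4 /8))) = 1325625761628191724337 /333834970069073510400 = 3.97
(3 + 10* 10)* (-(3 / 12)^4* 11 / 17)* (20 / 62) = -5665 / 67456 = -0.08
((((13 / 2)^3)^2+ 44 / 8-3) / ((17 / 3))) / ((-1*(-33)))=4826969 / 11968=403.32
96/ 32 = 3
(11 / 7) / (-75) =-11 / 525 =-0.02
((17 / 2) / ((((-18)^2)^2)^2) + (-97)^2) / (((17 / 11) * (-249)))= -2281109799311035 / 93294986236416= -24.45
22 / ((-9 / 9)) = -22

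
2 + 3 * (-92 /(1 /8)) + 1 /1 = -2205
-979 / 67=-14.61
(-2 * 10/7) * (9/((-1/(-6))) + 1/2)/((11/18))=-19620/77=-254.81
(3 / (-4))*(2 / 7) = -3 / 14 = -0.21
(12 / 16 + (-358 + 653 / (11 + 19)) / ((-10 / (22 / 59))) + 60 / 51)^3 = 82438565399003327597 / 27243729729000000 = 3025.96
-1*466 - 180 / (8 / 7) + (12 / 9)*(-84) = -735.50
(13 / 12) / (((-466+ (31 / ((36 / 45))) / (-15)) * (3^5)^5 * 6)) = -13 / 28585823105387934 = -0.00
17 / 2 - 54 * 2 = -99.50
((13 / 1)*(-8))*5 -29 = -549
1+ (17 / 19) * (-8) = -117 / 19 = -6.16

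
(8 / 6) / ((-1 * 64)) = -1 / 48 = -0.02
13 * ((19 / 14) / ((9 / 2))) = 247 / 63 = 3.92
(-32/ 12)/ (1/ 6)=-16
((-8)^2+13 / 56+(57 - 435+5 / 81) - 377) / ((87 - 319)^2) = -3133043 / 244145664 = -0.01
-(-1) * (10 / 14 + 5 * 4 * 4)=565 / 7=80.71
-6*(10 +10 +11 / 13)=-1626 / 13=-125.08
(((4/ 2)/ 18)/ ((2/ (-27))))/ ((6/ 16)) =-4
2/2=1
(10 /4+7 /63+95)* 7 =12299 /18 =683.28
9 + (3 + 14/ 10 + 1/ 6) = 407/ 30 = 13.57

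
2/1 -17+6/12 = -29/2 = -14.50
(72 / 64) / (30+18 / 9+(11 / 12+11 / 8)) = 27 / 823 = 0.03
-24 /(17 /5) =-7.06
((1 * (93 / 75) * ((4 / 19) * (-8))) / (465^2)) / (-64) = 1 / 6626250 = 0.00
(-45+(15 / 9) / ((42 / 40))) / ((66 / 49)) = -19145 / 594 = -32.23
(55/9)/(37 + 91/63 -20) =55/166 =0.33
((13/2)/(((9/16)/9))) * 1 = 104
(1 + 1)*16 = 32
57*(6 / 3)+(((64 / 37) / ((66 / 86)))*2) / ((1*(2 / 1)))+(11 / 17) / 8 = 19318087 / 166056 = 116.33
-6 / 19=-0.32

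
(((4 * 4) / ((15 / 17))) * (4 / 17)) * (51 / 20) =272 / 25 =10.88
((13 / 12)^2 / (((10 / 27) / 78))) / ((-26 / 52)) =-494.32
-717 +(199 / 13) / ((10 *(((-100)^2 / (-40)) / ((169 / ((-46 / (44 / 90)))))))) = -716.99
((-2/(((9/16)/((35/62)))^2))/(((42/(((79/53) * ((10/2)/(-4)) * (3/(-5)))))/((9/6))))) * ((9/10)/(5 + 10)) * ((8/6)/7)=-1264/1375191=-0.00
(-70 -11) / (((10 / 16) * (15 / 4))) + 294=259.44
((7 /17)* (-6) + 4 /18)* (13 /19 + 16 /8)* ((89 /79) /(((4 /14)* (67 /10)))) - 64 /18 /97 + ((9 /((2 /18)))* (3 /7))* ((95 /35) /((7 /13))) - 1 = 5131370031226 /30113681913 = 170.40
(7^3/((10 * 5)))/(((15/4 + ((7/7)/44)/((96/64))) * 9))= 0.20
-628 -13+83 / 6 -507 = -6805 / 6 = -1134.17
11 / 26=0.42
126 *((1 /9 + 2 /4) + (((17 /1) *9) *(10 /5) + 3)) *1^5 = 39011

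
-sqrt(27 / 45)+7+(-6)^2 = 43-sqrt(15) / 5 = 42.23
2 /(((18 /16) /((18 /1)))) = 32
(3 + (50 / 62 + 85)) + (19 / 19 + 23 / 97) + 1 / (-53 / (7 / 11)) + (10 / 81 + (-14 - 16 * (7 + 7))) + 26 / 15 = -103738952008 / 709997805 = -146.11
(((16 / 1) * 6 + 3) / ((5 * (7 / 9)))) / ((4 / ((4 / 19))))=891 / 665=1.34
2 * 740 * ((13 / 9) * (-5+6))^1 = 19240 / 9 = 2137.78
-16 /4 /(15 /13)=-52 /15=-3.47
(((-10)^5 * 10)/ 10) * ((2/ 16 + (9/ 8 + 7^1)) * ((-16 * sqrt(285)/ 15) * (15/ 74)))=6600000 * sqrt(285)/ 37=3011373.62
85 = 85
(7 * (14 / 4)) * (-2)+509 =460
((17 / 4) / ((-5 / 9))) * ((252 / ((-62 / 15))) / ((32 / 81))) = 2342277 / 1984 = 1180.58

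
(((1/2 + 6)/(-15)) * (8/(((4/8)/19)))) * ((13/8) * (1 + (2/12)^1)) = -22477/90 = -249.74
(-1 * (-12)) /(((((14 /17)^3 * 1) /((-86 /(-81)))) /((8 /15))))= 1690072 /138915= 12.17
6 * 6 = 36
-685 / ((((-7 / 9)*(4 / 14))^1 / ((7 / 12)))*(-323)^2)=0.02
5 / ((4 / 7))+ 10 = 75 / 4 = 18.75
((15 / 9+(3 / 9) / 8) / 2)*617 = 25297 / 48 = 527.02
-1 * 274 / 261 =-274 / 261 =-1.05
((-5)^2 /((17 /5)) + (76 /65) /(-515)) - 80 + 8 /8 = -71.65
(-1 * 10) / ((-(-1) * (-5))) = 2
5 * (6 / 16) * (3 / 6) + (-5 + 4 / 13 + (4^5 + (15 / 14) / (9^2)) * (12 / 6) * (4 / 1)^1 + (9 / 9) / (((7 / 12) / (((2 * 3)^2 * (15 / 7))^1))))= 2289694865 / 275184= 8320.60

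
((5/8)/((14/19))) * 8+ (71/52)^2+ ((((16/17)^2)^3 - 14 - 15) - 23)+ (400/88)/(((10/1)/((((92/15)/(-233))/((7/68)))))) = -150251673159272473/3512918841480048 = -42.77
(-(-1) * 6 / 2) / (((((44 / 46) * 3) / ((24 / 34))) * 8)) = 0.09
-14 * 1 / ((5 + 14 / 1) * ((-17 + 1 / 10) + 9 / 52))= 3640 / 82631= 0.04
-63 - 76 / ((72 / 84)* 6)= -700 / 9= -77.78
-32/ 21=-1.52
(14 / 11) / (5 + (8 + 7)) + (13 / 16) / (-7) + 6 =36637 / 6160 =5.95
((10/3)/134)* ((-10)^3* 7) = -35000/201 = -174.13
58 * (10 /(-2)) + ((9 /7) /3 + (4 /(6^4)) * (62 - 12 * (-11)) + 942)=740533 /1134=653.03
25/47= 0.53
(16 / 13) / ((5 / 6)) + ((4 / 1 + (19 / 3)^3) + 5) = 464222 / 1755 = 264.51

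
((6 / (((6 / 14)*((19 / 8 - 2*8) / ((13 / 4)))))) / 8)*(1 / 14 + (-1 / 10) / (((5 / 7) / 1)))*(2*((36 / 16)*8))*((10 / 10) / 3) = 936 / 2725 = 0.34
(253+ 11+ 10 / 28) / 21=3701 / 294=12.59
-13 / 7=-1.86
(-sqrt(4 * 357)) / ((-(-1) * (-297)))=2 * sqrt(357) / 297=0.13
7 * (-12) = -84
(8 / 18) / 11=4 / 99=0.04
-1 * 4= -4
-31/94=-0.33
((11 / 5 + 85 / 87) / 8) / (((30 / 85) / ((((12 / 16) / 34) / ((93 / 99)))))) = 7601 / 287680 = 0.03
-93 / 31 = -3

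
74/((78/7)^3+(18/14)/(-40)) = 1015280/18981639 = 0.05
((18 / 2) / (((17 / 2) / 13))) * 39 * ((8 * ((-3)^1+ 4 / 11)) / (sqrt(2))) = -1058616 * sqrt(2) / 187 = -8005.93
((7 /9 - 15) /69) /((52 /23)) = -32 /351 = -0.09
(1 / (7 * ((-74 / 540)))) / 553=-270 / 143227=-0.00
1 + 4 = 5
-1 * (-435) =435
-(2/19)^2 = -4/361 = -0.01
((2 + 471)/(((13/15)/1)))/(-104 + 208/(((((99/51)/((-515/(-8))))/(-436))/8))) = -234135/10321699336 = -0.00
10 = 10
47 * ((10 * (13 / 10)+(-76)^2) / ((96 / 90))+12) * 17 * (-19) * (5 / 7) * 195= -1288127964825 / 112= -11501142543.08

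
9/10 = 0.90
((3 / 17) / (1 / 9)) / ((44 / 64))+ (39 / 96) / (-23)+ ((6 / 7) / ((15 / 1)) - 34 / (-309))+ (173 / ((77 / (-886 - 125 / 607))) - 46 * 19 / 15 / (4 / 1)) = -164537447052397 / 82137588960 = -2003.19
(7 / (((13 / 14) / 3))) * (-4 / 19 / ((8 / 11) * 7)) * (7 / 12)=-539 / 988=-0.55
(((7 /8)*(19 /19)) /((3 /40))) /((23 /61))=2135 /69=30.94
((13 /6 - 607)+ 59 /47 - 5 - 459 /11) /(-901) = 2017247 /2794902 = 0.72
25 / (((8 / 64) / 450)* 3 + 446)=30000 / 535201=0.06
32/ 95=0.34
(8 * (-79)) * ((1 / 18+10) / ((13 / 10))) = -571960 / 117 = -4888.55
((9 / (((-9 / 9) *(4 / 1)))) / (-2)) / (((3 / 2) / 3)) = 9 / 4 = 2.25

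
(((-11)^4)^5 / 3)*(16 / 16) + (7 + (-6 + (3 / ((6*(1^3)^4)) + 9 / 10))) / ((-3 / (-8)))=3363749974662800046101 / 15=224249998310853336406.73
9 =9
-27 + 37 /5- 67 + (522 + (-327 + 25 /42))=22889 /210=109.00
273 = 273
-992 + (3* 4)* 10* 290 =33808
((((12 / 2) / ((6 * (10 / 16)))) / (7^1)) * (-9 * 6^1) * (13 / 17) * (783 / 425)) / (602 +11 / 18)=-79151904 / 2742935125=-0.03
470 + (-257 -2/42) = 4472/21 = 212.95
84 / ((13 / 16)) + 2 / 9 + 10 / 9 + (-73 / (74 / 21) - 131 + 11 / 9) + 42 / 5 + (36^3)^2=94232905707431 / 43290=2176782298.62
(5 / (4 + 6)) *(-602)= -301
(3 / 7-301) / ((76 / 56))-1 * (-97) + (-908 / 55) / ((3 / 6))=-164579 / 1045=-157.49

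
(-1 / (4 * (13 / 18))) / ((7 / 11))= -99 / 182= -0.54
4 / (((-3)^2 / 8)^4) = 16384 / 6561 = 2.50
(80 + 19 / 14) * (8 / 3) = 4556 / 21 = 216.95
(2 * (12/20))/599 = 6/2995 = 0.00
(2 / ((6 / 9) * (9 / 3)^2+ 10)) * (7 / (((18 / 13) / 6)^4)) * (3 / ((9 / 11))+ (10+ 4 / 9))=25390729 / 5832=4353.69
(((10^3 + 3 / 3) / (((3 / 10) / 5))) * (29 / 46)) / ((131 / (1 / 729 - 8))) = -4231702475 / 6589431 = -642.20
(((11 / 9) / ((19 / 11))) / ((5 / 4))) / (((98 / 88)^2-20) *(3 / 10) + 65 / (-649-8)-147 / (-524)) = -17921521024 / 172425193021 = -0.10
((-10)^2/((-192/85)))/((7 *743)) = -2125/249648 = -0.01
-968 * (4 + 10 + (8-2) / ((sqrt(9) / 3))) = -19360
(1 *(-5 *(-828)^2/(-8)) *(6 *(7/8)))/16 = 4499145/32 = 140598.28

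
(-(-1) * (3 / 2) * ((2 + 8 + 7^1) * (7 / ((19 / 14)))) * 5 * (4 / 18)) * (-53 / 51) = -25970 / 171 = -151.87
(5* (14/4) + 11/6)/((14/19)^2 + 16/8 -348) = -10469/187065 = -0.06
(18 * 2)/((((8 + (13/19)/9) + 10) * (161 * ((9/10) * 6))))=1140/497651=0.00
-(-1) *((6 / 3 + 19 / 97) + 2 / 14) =1588 / 679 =2.34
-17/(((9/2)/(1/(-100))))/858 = 17/386100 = 0.00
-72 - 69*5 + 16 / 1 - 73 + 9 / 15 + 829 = 355.60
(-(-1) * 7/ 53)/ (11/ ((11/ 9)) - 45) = -7/ 1908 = -0.00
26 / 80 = 13 / 40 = 0.32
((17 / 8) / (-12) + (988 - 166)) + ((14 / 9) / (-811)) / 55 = 10557333977 / 12846240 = 821.82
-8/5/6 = -4/15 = -0.27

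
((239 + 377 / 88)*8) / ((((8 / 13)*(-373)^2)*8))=278317 / 97946816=0.00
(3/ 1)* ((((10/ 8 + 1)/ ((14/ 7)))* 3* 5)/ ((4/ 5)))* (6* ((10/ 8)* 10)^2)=3796875/ 64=59326.17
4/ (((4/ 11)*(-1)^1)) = -11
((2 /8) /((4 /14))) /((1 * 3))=7 /24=0.29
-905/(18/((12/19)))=-1810/57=-31.75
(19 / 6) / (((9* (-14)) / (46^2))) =-53.18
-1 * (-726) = 726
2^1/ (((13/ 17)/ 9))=306/ 13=23.54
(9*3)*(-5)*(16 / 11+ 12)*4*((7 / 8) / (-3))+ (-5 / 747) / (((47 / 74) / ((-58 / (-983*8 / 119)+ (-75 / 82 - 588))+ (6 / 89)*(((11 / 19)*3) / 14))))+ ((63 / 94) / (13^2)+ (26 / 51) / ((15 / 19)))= 625178173134947478229 / 294071737775480665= 2125.94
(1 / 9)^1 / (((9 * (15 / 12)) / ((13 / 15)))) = 52 / 6075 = 0.01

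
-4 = -4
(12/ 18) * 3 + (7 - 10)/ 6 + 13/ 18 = 20/ 9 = 2.22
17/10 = 1.70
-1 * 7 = -7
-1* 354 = -354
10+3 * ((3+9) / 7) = 106 / 7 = 15.14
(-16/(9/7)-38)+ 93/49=-21409/441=-48.55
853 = 853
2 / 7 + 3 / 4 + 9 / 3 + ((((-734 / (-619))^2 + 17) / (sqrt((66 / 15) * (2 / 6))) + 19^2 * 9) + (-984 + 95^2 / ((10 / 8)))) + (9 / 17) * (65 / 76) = 7052493 * sqrt(330) / 8429542 + 42911467 / 4522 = 9504.69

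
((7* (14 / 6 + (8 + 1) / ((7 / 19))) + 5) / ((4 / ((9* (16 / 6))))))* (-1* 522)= -602388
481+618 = 1099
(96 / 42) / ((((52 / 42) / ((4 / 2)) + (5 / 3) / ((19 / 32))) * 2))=456 / 1367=0.33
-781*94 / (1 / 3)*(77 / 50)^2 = -652907409 / 1250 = -522325.93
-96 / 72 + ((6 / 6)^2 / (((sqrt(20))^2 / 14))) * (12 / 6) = 1 / 15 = 0.07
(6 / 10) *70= 42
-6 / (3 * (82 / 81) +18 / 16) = -1296 / 899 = -1.44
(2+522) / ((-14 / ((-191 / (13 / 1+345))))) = 25021 / 1253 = 19.97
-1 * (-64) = 64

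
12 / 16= 3 / 4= 0.75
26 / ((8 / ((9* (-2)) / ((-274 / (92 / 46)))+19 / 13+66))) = 120383 / 548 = 219.68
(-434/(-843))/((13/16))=6944/10959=0.63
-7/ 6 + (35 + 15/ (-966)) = 16334/ 483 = 33.82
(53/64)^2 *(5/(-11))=-14045/45056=-0.31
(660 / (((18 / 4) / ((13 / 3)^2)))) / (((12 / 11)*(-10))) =-20449 / 81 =-252.46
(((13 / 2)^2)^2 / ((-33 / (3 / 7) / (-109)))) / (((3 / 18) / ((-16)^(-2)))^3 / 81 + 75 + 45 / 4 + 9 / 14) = 6808456863 / 2817813988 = 2.42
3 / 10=0.30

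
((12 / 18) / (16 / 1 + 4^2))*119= 119 / 48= 2.48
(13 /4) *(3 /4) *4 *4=39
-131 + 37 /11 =-1404 /11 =-127.64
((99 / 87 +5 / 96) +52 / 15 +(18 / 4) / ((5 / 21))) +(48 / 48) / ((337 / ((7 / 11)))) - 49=-25.44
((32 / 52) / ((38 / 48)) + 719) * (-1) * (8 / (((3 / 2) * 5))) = -568912 / 741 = -767.76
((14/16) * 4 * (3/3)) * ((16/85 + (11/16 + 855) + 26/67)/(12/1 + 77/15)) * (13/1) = 2273.93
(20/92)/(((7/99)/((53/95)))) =5247/3059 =1.72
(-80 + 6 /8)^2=100489 /16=6280.56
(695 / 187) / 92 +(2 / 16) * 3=14293 / 34408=0.42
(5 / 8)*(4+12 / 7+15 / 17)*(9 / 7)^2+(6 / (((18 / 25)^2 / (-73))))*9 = -1063203725 / 139944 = -7597.35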